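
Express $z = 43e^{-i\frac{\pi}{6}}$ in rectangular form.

a = r cos θ = 43 * sqrt(3)/2 = 43*sqrt(3)/2
b = r sin θ = 43 * -1/2 = -43/2
z = 43*sqrt(3)/2 - (43/2)i


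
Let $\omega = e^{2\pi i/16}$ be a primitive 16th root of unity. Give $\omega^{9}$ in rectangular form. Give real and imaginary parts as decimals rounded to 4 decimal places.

ω^9 = e^(2πi·9/16) = e^(i·9π/8)
= cos(9π/8) + i sin(9π/8)
= -0.9239 - 0.3827i


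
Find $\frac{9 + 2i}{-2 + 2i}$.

Multiply numerator and denominator by conjugate (-2 - 2i):
= (9 + 2i)(-2 - 2i) / ((-2)^2 + 2^2)
= (-14 - 22i) / 8
Divide through by 2: (-7 - 11i) / 4
= -7/4 - (11/4)i


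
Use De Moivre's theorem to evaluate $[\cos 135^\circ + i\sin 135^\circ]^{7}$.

By De Moivre: z^n = r^n(cos(nθ) + i sin(nθ))
= 1^7(cos(7*135°) + i sin(7*135°))
= 1(cos 225° + i sin 225°)
= -sqrt(2)/2 - (sqrt(2)/2)i


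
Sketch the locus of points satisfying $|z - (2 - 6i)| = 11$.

|z - z0| = r describes a circle centered at z0 with radius r
Here z0 = 2 - 6i and r = 11
Locus: Circle centered at (2, -6) with radius 11


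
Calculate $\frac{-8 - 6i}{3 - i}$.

Multiply numerator and denominator by conjugate (3 + i):
= (-8 - 6i)(3 + i) / (3^2 + (-1)^2)
= (-18 - 26i) / 10
Divide through by 2: (-9 - 13i) / 5
= -9/5 - (13/5)i


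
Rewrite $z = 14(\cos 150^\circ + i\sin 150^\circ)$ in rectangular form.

a = r cos θ = 14 * -sqrt(3)/2 = -7*sqrt(3)
b = r sin θ = 14 * 1/2 = 7
z = -7*sqrt(3) + 7i


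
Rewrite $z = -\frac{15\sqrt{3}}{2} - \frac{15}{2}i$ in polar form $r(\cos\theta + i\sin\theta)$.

r = |z| = sqrt(a^2 + b^2) = sqrt((-15*sqrt(3)/2)^2 + (-15/2)^2) = sqrt(675/4 + 225/4) = sqrt(225) = 15
θ = arctan(b/a) = arctan(-7.5/-12.9904) (quadrant-adjusted) = 210°
z = 15(cos 210° + i sin 210°)


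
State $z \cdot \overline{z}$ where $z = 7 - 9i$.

z * conjugate(z) = |z|^2 = a^2 + b^2
= 7^2 + (-9)^2 = 130


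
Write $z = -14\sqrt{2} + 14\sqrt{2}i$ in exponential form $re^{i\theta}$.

r = |z| = sqrt((-14*sqrt(2))^2 + (14*sqrt(2))^2) = sqrt(392 + 392) = sqrt(784) = 28
θ = arctan(b/a) = arctan(19.799/-19.799) (quadrant-adjusted) = 135° = 3π/4
z = 28e^(i*3π/4)


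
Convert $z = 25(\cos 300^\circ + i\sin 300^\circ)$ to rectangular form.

a = r cos θ = 25 * 1/2 = 25/2
b = r sin θ = 25 * -sqrt(3)/2 = -25*sqrt(3)/2
z = 25/2 - (25*sqrt(3)/2)i


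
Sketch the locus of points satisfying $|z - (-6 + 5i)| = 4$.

|z - z0| = r describes a circle centered at z0 with radius r
Here z0 = -6 + 5i and r = 4
Locus: Circle centered at (-6, 5) with radius 4


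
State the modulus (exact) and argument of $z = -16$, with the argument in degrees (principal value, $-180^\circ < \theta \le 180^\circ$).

|z| = sqrt((-16)^2 + 0^2) = 16
b = 0 and a < 0, so z lies on the negative real axis: arg(z) = 180°


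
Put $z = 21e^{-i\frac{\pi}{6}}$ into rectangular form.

a = r cos θ = 21 * sqrt(3)/2 = 21*sqrt(3)/2
b = r sin θ = 21 * -1/2 = -21/2
z = 21*sqrt(3)/2 - (21/2)i


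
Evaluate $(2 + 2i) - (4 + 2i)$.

(2 - 4) + (2 - 2)i = -2


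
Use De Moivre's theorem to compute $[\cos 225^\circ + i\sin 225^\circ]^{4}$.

By De Moivre: z^n = r^n(cos(nθ) + i sin(nθ))
= 1^4(cos(4*225°) + i sin(4*225°))
= 1(cos 180° + i sin 180°)
= -1


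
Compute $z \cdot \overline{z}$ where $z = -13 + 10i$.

z * conjugate(z) = |z|^2 = a^2 + b^2
= (-13)^2 + 10^2 = 269


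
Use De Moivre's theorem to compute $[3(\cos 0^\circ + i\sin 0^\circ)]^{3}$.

By De Moivre: z^n = r^n(cos(nθ) + i sin(nθ))
= 3^3(cos(3*0°) + i sin(3*0°))
= 27(cos 0° + i sin 0°)
= 27


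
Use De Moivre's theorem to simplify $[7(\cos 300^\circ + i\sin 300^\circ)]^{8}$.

By De Moivre: z^n = r^n(cos(nθ) + i sin(nθ))
= 7^8(cos(8*300°) + i sin(8*300°))
= 5764801(cos 240° + i sin 240°)
= -5764801/2 - (5764801*sqrt(3)/2)i


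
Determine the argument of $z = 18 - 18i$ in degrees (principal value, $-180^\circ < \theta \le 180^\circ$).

θ = arctan(b/a) = arctan(-18/18) (quadrant-adjusted) = -45°


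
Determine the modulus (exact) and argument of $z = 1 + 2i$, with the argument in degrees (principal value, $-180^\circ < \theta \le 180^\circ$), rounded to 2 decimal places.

|z| = sqrt(1^2 + 2^2) = sqrt(5)
arg(z) = arctan(b/a) = arctan(2/1) (quadrant-adjusted) = 63.43°


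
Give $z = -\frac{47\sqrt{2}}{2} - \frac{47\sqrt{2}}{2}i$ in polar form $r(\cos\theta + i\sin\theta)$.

r = |z| = sqrt(a^2 + b^2) = sqrt((-47*sqrt(2)/2)^2 + (-47*sqrt(2)/2)^2) = sqrt(2209/2 + 2209/2) = sqrt(2209) = 47
θ = arctan(b/a) = arctan(-33.234/-33.234) (quadrant-adjusted) = 225°
z = 47(cos 225° + i sin 225°)


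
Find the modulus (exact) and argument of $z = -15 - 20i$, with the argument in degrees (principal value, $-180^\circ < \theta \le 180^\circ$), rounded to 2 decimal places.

|z| = sqrt((-15)^2 + (-20)^2) = 25
arg(z) = arctan(b/a) = arctan(-20/-15) (quadrant-adjusted) = -126.87°


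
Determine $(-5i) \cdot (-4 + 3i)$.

(a1*a2 - b1*b2) + (a1*b2 + b1*a2)i
= (0 - (-15)) + (0 + 20)i
= 15 + 20i


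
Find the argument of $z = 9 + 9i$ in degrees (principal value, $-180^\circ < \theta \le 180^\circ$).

θ = arctan(b/a) = arctan(9/9) (quadrant-adjusted) = 45°


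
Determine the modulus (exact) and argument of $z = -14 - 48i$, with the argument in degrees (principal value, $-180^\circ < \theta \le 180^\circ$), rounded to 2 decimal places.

|z| = sqrt((-14)^2 + (-48)^2) = 50
arg(z) = arctan(b/a) = arctan(-48/-14) (quadrant-adjusted) = -106.26°


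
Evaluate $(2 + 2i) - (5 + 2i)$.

(2 - 5) + (2 - 2)i = -3


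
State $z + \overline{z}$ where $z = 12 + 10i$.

z + conjugate(z) = (a + bi) + (a - bi) = 2a
= 2 * 12 = 24


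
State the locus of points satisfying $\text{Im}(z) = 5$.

Im(z) = y where z = x + yi; the equation y = 5 is satisfied by all points with that y-coordinate
Locus: Horizontal line y = 5


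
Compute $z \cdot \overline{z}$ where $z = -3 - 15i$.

z * conjugate(z) = |z|^2 = a^2 + b^2
= (-3)^2 + (-15)^2 = 234


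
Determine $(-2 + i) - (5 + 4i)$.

(-2 - 5) + (1 - 4)i = -7 - 3i


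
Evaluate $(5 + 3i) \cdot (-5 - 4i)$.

(a1*a2 - b1*b2) + (a1*b2 + b1*a2)i
= (-25 - (-12)) + (-20 + (-15))i
= -13 - 35i


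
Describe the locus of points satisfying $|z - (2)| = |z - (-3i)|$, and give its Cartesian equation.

|z - z1| = |z - z2| means z is equidistant from z1 and z2,
i.e. the perpendicular bisector of the segment from (2, 0) to (0, -3) (midpoint (1, -3/2)).
With z = x + yi, square both sides:
(x - 2)^2 + (y - 0)^2 = (x - 0)^2 + (y - (-3))^2
The x^2 and y^2 terms cancel: -4x + (-6)y = 9 - 4 = 5
Simplify: 4x + 6y = -5
Locus: Perpendicular bisector of the segment from (2, 0) to (0, -3): the line 4x + 6y = -5


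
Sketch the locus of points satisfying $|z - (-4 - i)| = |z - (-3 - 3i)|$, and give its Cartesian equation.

|z - z1| = |z - z2| means z is equidistant from z1 and z2,
i.e. the perpendicular bisector of the segment from (-4, -1) to (-3, -3) (midpoint (-7/2, -2)).
With z = x + yi, square both sides:
(x - (-4))^2 + (y - (-1))^2 = (x - (-3))^2 + (y - (-3))^2
The x^2 and y^2 terms cancel: 2x + (-4)y = 18 - 17 = 1
Simplify: 2x - 4y = 1
Locus: Perpendicular bisector of the segment from (-4, -1) to (-3, -3): the line 2x - 4y = 1


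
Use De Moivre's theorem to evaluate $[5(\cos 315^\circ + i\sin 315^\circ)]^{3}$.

By De Moivre: z^n = r^n(cos(nθ) + i sin(nθ))
= 5^3(cos(3*315°) + i sin(3*315°))
= 125(cos 225° + i sin 225°)
= -125*sqrt(2)/2 - (125*sqrt(2)/2)i


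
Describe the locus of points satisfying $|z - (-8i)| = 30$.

|z - z0| = r describes a circle centered at z0 with radius r
Here z0 = -8i and r = 30
Locus: Circle centered at (0, -8) with radius 30


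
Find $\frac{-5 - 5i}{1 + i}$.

Multiply numerator and denominator by conjugate (1 - i):
= (-5 - 5i)(1 - i) / (1^2 + 1^2)
= (-10) / 2
= -5


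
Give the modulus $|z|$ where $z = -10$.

|z| = sqrt(a^2 + b^2) = sqrt((-10)^2 + 0^2) = sqrt(100) = 10


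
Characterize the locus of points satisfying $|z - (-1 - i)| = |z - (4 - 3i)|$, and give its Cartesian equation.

|z - z1| = |z - z2| means z is equidistant from z1 and z2,
i.e. the perpendicular bisector of the segment from (-1, -1) to (4, -3) (midpoint (3/2, -2)).
With z = x + yi, square both sides:
(x - (-1))^2 + (y - (-1))^2 = (x - 4)^2 + (y - (-3))^2
The x^2 and y^2 terms cancel: 10x + (-4)y = 25 - 2 = 23
Simplify: 10x - 4y = 23
Locus: Perpendicular bisector of the segment from (-1, -1) to (4, -3): the line 10x - 4y = 23


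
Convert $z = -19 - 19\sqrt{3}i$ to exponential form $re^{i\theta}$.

r = |z| = sqrt((-19)^2 + (-19*sqrt(3))^2) = sqrt(361 + 1083) = sqrt(1444) = 38
θ = arctan(b/a) = arctan(-32.909/-19) (quadrant-adjusted) = -120° = -2π/3
z = 38e^(-i*2π/3)


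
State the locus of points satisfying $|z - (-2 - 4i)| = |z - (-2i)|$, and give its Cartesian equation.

|z - z1| = |z - z2| means z is equidistant from z1 and z2,
i.e. the perpendicular bisector of the segment from (-2, -4) to (0, -2) (midpoint (-1, -3)).
With z = x + yi, square both sides:
(x - (-2))^2 + (y - (-4))^2 = (x - 0)^2 + (y - (-2))^2
The x^2 and y^2 terms cancel: 4x + 4y = 4 - 20 = -16
Simplify: x + y = -4
Locus: Perpendicular bisector of the segment from (-2, -4) to (0, -2): the line x + y = -4


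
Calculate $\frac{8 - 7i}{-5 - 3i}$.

Multiply numerator and denominator by conjugate (-5 + 3i):
= (8 - 7i)(-5 + 3i) / ((-5)^2 + (-3)^2)
= (-19 + 59i) / 34
= -19/34 + (59/34)i


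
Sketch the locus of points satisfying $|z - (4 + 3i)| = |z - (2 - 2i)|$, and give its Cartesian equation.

|z - z1| = |z - z2| means z is equidistant from z1 and z2,
i.e. the perpendicular bisector of the segment from (4, 3) to (2, -2) (midpoint (3, 1/2)).
With z = x + yi, square both sides:
(x - 4)^2 + (y - 3)^2 = (x - 2)^2 + (y - (-2))^2
The x^2 and y^2 terms cancel: -4x + (-10)y = 8 - 25 = -17
Simplify: 4x + 10y = 17
Locus: Perpendicular bisector of the segment from (4, 3) to (2, -2): the line 4x + 10y = 17


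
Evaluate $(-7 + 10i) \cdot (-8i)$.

(a1*a2 - b1*b2) + (a1*b2 + b1*a2)i
= (0 - (-80)) + (56 + 0)i
= 80 + 56i


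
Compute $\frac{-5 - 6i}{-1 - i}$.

Multiply numerator and denominator by conjugate (-1 + i):
= (-5 - 6i)(-1 + i) / ((-1)^2 + (-1)^2)
= (11 + i) / 2
= 11/2 + (1/2)i


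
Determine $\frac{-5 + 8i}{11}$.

Divisor is real, so divide each part by 11:
= -5/11 + (8/11)i


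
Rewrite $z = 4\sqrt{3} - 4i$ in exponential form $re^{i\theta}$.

r = |z| = sqrt((4*sqrt(3))^2 + (-4)^2) = sqrt(48 + 16) = sqrt(64) = 8
θ = arctan(b/a) = arctan(-4/6.9282) (quadrant-adjusted) = -30° = -π/6
z = 8e^(-i*π/6)


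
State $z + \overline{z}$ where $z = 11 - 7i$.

z + conjugate(z) = (a + bi) + (a - bi) = 2a
= 2 * 11 = 22


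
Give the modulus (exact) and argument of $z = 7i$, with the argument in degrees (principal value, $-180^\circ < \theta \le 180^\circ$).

|z| = sqrt(0^2 + 7^2) = 7
a = 0 and b > 0, so z lies on the positive imaginary axis: arg(z) = 90°


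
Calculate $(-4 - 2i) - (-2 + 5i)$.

(-4 - (-2)) + (-2 - 5)i = -2 - 7i


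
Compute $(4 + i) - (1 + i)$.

(4 - 1) + (1 - 1)i = 3


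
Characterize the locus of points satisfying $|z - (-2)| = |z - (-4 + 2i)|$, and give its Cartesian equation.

|z - z1| = |z - z2| means z is equidistant from z1 and z2,
i.e. the perpendicular bisector of the segment from (-2, 0) to (-4, 2) (midpoint (-3, 1)).
With z = x + yi, square both sides:
(x - (-2))^2 + (y - 0)^2 = (x - (-4))^2 + (y - 2)^2
The x^2 and y^2 terms cancel: -4x + 4y = 20 - 4 = 16
Simplify: x - y = -4
Locus: Perpendicular bisector of the segment from (-2, 0) to (-4, 2): the line x - y = -4


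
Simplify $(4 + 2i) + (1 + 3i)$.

(4 + 1) + (2 + 3)i = 5 + 5i


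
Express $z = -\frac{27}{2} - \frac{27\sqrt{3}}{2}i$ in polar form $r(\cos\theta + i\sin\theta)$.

r = |z| = sqrt(a^2 + b^2) = sqrt((-27/2)^2 + (-27*sqrt(3)/2)^2) = sqrt(729/4 + 2187/4) = sqrt(729) = 27
θ = arctan(b/a) = arctan(-23.3827/-13.5) (quadrant-adjusted) = 240°
z = 27(cos 240° + i sin 240°)


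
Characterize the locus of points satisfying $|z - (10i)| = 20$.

|z - z0| = r describes a circle centered at z0 with radius r
Here z0 = 10i and r = 20
Locus: Circle centered at (0, 10) with radius 20


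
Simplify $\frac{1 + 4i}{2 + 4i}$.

Multiply numerator and denominator by conjugate (2 - 4i):
= (1 + 4i)(2 - 4i) / (2^2 + 4^2)
= (18 + 4i) / 20
Divide through by 2: (9 + 2i) / 10
= 9/10 + (1/5)i


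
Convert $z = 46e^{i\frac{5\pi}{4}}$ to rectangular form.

a = r cos θ = 46 * -sqrt(2)/2 = -23*sqrt(2)
b = r sin θ = 46 * -sqrt(2)/2 = -23*sqrt(2)
z = -23*sqrt(2) - 23*sqrt(2)i


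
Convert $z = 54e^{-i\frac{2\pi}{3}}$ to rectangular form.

a = r cos θ = 54 * -1/2 = -27
b = r sin θ = 54 * -sqrt(3)/2 = -27*sqrt(3)
z = -27 - 27*sqrt(3)i


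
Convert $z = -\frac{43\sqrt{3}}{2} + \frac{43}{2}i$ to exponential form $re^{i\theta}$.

r = |z| = sqrt((-43*sqrt(3)/2)^2 + (43/2)^2) = sqrt(5547/4 + 1849/4) = sqrt(1849) = 43
θ = arctan(b/a) = arctan(21.5/-37.2391) (quadrant-adjusted) = 150° = 5π/6
z = 43e^(i*5π/6)


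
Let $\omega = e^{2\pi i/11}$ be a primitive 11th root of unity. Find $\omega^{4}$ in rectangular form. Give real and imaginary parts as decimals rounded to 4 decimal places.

ω^4 = e^(2πi·4/11) = e^(i·8π/11)
= cos(8π/11) + i sin(8π/11)
= -0.6549 + 0.7557i


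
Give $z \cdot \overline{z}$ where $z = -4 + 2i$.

z * conjugate(z) = |z|^2 = a^2 + b^2
= (-4)^2 + 2^2 = 20


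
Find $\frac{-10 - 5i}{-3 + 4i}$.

Multiply numerator and denominator by conjugate (-3 - 4i):
= (-10 - 5i)(-3 - 4i) / ((-3)^2 + 4^2)
= (10 + 55i) / 25
Divide through by 5: (2 + 11i) / 5
= 2/5 + (11/5)i


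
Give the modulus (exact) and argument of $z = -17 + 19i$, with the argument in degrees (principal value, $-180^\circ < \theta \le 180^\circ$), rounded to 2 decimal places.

|z| = sqrt((-17)^2 + 19^2) = sqrt(650)
arg(z) = arctan(b/a) = arctan(19/-17) (quadrant-adjusted) = 131.82°


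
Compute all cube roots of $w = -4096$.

|w| = 4096, arg(w) = 180°
Root modulus = 4096^(1/3) = 16
Root arguments: θ_k = (180° + 360°k)/3 for k = 0, 1, ..., 2
Roots: 8 + 8*sqrt(3)i, -16, 8 - 8*sqrt(3)i


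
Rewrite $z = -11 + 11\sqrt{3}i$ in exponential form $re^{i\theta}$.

r = |z| = sqrt((-11)^2 + (11*sqrt(3))^2) = sqrt(121 + 363) = sqrt(484) = 22
θ = arctan(b/a) = arctan(19.0526/-11) (quadrant-adjusted) = 120° = 2π/3
z = 22e^(i*2π/3)


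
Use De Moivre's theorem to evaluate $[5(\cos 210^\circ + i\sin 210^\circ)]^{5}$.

By De Moivre: z^n = r^n(cos(nθ) + i sin(nθ))
= 5^5(cos(5*210°) + i sin(5*210°))
= 3125(cos 330° + i sin 330°)
= 3125*sqrt(3)/2 - (3125/2)i


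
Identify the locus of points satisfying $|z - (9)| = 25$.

|z - z0| = r describes a circle centered at z0 with radius r
Here z0 = 9 and r = 25
Locus: Circle centered at (9, 0) with radius 25


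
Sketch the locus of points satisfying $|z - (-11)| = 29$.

|z - z0| = r describes a circle centered at z0 with radius r
Here z0 = -11 and r = 29
Locus: Circle centered at (-11, 0) with radius 29


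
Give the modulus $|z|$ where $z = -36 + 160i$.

|z| = sqrt(a^2 + b^2) = sqrt((-36)^2 + 160^2) = sqrt(26896) = 164


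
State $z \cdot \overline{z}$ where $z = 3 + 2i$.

z * conjugate(z) = |z|^2 = a^2 + b^2
= 3^2 + 2^2 = 13


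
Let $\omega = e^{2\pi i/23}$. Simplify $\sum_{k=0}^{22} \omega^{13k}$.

Let ζ = ω^13 = e^(2πi·13/23). Since 23 ∤ 13, ζ ≠ 1.
Sum = Σ_{k=0}^{22} ζ^k = (ζ^23 - 1)/(ζ - 1) = (ω^{13·23} - 1)/(ζ - 1) = (1 - 1)/(ζ - 1) = 0


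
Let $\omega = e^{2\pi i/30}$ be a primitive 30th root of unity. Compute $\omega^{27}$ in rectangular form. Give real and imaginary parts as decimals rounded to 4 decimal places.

ω^27 = e^(2πi·27/30) = e^(i·9π/5)
= cos(9π/5) + i sin(9π/5)
= 0.8090 - 0.5878i


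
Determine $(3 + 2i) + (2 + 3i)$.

(3 + 2) + (2 + 3)i = 5 + 5i


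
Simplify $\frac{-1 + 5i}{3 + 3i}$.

Multiply numerator and denominator by conjugate (3 - 3i):
= (-1 + 5i)(3 - 3i) / (3^2 + 3^2)
= (12 + 18i) / 18
Divide through by 6: (2 + 3i) / 3
= 2/3 + i


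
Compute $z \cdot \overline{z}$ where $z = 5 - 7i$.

z * conjugate(z) = |z|^2 = a^2 + b^2
= 5^2 + (-7)^2 = 74


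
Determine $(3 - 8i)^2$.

(a + bi)^2 = a^2 - b^2 + 2abi
= 3^2 - (-8)^2 + 2*3*(-8)i
= -55 - 48i


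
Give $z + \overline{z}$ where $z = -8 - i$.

z + conjugate(z) = (a + bi) + (a - bi) = 2a
= 2 * (-8) = -16


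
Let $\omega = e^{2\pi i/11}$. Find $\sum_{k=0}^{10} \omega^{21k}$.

Let ζ = ω^21 = e^(2πi·21/11). Since 11 ∤ 21, ζ ≠ 1.
Sum = Σ_{k=0}^{10} ζ^k = (ζ^11 - 1)/(ζ - 1) = (ω^{21·11} - 1)/(ζ - 1) = (1 - 1)/(ζ - 1) = 0


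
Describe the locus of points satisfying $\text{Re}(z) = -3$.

Re(z) = x where z = x + yi; the equation x = -3 is satisfied by all points with that x-coordinate
Locus: Vertical line x = -3


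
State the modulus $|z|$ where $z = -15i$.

|z| = sqrt(a^2 + b^2) = sqrt(0^2 + (-15)^2) = sqrt(225) = 15


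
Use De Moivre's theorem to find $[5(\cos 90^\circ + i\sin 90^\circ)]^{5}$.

By De Moivre: z^n = r^n(cos(nθ) + i sin(nθ))
= 5^5(cos(5*90°) + i sin(5*90°))
= 3125(cos 90° + i sin 90°)
= 3125i


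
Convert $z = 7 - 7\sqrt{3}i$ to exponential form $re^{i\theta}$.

r = |z| = sqrt((7)^2 + (-7*sqrt(3))^2) = sqrt(49 + 147) = sqrt(196) = 14
θ = arctan(b/a) = arctan(-12.1244/7) (quadrant-adjusted) = -60° = -π/3
z = 14e^(-i*π/3)


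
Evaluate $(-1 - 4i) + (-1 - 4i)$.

(-1 + (-1)) + (-4 + (-4))i = -2 - 8i


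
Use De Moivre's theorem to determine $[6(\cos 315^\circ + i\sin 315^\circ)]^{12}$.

By De Moivre: z^n = r^n(cos(nθ) + i sin(nθ))
= 6^12(cos(12*315°) + i sin(12*315°))
= 2176782336(cos 180° + i sin 180°)
= -2176782336


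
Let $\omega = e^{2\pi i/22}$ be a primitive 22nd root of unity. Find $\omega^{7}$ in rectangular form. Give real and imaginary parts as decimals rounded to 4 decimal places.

ω^7 = e^(2πi·7/22) = e^(i·7π/11)
= cos(7π/11) + i sin(7π/11)
= -0.4154 + 0.9096i


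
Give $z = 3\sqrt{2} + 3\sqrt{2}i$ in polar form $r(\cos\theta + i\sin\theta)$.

r = |z| = sqrt(a^2 + b^2) = sqrt((3*sqrt(2))^2 + (3*sqrt(2))^2) = sqrt(18 + 18) = sqrt(36) = 6
θ = arctan(b/a) = arctan(4.2426/4.2426) (quadrant-adjusted) = 45°
z = 6(cos 45° + i sin 45°)


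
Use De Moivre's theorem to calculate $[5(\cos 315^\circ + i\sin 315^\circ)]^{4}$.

By De Moivre: z^n = r^n(cos(nθ) + i sin(nθ))
= 5^4(cos(4*315°) + i sin(4*315°))
= 625(cos 180° + i sin 180°)
= -625


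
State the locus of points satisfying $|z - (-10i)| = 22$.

|z - z0| = r describes a circle centered at z0 with radius r
Here z0 = -10i and r = 22
Locus: Circle centered at (0, -10) with radius 22


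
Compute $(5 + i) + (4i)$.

(5 + 0) + (1 + 4)i = 5 + 5i


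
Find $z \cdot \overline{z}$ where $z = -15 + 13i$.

z * conjugate(z) = |z|^2 = a^2 + b^2
= (-15)^2 + 13^2 = 394


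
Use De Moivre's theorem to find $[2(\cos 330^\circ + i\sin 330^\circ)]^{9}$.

By De Moivre: z^n = r^n(cos(nθ) + i sin(nθ))
= 2^9(cos(9*330°) + i sin(9*330°))
= 512(cos 90° + i sin 90°)
= 512i


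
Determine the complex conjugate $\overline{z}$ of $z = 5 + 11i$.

If z = a + bi, then conjugate(z) = a - bi
conjugate(5 + 11i) = 5 - 11i


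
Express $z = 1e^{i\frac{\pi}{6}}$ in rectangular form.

a = r cos θ = 1 * sqrt(3)/2 = sqrt(3)/2
b = r sin θ = 1 * 1/2 = 1/2
z = sqrt(3)/2 + (1/2)i


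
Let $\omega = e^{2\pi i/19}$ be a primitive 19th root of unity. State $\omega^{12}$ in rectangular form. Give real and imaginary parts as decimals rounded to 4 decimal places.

ω^12 = e^(2πi·12/19) = e^(i·24π/19)
= cos(24π/19) + i sin(24π/19)
= -0.6773 - 0.7357i


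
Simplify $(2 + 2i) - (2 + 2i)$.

(2 - 2) + (2 - 2)i = 0


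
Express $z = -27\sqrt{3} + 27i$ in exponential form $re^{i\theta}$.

r = |z| = sqrt((-27*sqrt(3))^2 + (27)^2) = sqrt(2187 + 729) = sqrt(2916) = 54
θ = arctan(b/a) = arctan(27/-46.7654) (quadrant-adjusted) = 150° = 5π/6
z = 54e^(i*5π/6)


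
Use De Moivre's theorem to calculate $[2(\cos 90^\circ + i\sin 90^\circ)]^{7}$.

By De Moivre: z^n = r^n(cos(nθ) + i sin(nθ))
= 2^7(cos(7*90°) + i sin(7*90°))
= 128(cos 270° + i sin 270°)
= -128i


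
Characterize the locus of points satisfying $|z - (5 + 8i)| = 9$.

|z - z0| = r describes a circle centered at z0 with radius r
Here z0 = 5 + 8i and r = 9
Locus: Circle centered at (5, 8) with radius 9


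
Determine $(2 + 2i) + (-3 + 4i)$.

(2 + (-3)) + (2 + 4)i = -1 + 6i


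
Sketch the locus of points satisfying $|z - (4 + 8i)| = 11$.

|z - z0| = r describes a circle centered at z0 with radius r
Here z0 = 4 + 8i and r = 11
Locus: Circle centered at (4, 8) with radius 11


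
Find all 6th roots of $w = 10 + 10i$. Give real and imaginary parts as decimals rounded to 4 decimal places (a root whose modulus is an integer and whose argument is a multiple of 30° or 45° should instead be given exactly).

|w| = sqrt(200) ≈ 14.142136, arg(w) = 45°
Root modulus = sqrt(200)^(1/6) ≈ 1.555079
Root arguments: θ_k = (45° + 360°k)/6 for k = 0, 1, ..., 5
Compute each root as (root modulus)(cos θ_k + i sin θ_k) using full-precision intermediates, then round to 4 decimal places.
Roots: 1.5418 + 0.2030i, 0.5951 + 1.4367i, -0.9467 + 1.2337i, -1.5418 - 0.2030i, -0.5951 - 1.4367i, 0.9467 - 1.2337i


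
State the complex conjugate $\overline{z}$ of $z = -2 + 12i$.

If z = a + bi, then conjugate(z) = a - bi
conjugate(-2 + 12i) = -2 - 12i


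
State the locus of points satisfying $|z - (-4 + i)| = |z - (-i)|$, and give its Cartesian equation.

|z - z1| = |z - z2| means z is equidistant from z1 and z2,
i.e. the perpendicular bisector of the segment from (-4, 1) to (0, -1) (midpoint (-2, 0)).
With z = x + yi, square both sides:
(x - (-4))^2 + (y - 1)^2 = (x - 0)^2 + (y - (-1))^2
The x^2 and y^2 terms cancel: 8x + (-4)y = 1 - 17 = -16
Simplify: 2x - y = -4
Locus: Perpendicular bisector of the segment from (-4, 1) to (0, -1): the line 2x - y = -4


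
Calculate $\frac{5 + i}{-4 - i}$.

Multiply numerator and denominator by conjugate (-4 + i):
= (5 + i)(-4 + i) / ((-4)^2 + (-1)^2)
= (-21 + i) / 17
= -21/17 + (1/17)i


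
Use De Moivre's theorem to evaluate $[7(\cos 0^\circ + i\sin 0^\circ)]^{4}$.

By De Moivre: z^n = r^n(cos(nθ) + i sin(nθ))
= 7^4(cos(4*0°) + i sin(4*0°))
= 2401(cos 0° + i sin 0°)
= 2401


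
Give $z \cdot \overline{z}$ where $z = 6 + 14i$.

z * conjugate(z) = |z|^2 = a^2 + b^2
= 6^2 + 14^2 = 232


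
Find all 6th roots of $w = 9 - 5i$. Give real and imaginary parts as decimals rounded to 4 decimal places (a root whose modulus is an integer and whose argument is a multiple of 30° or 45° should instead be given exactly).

|w| = sqrt(106) ≈ 10.295630, arg(w) ≈ 330.945396°
Root modulus = sqrt(106)^(1/6) ≈ 1.474944
Root arguments: θ_k = (arg(w) + 360°k)/6 for k = 0, 1, ..., 5
Compute each root as (root modulus)(cos θ_k + i sin θ_k) using full-precision intermediates, then round to 4 decimal places.
Roots: 0.8427 + 1.2105i, -0.6270 + 1.3350i, -1.4697 + 0.1245i, -0.8427 - 1.2105i, 0.6270 - 1.3350i, 1.4697 - 0.1245i


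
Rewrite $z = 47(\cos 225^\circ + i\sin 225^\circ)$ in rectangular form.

a = r cos θ = 47 * -sqrt(2)/2 = -47*sqrt(2)/2
b = r sin θ = 47 * -sqrt(2)/2 = -47*sqrt(2)/2
z = -47*sqrt(2)/2 - (47*sqrt(2)/2)i


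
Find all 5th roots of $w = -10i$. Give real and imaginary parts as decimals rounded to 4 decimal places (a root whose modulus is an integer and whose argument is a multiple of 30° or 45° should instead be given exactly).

|w| = 10, arg(w) = 270°
Root modulus = 10^(1/5) ≈ 1.584893
Root arguments: θ_k = (270° + 360°k)/5 for k = 0, 1, ..., 4
Compute each root as (root modulus)(cos θ_k + i sin θ_k) using full-precision intermediates, then round to 4 decimal places.
Roots: 0.9316 + 1.2822i, -0.9316 + 1.2822i, -1.5073 - 0.4898i, -1.5849i, 1.5073 - 0.4898i


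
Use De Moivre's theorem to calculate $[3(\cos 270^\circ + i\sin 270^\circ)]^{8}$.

By De Moivre: z^n = r^n(cos(nθ) + i sin(nθ))
= 3^8(cos(8*270°) + i sin(8*270°))
= 6561(cos 0° + i sin 0°)
= 6561


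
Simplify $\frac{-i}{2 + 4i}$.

Multiply numerator and denominator by conjugate (2 - 4i):
= (-i)(2 - 4i) / (2^2 + 4^2)
= (-4 - 2i) / 20
Divide through by 2: (-2 - i) / 10
= -1/5 - (1/10)i


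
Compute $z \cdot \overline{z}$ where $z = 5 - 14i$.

z * conjugate(z) = |z|^2 = a^2 + b^2
= 5^2 + (-14)^2 = 221


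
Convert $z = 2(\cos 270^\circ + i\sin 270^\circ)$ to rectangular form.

a = r cos θ = 2 * 0 = 0
b = r sin θ = 2 * -1 = -2
z = -2i


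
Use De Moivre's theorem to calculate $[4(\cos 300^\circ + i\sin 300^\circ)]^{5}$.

By De Moivre: z^n = r^n(cos(nθ) + i sin(nθ))
= 4^5(cos(5*300°) + i sin(5*300°))
= 1024(cos 60° + i sin 60°)
= 512 + 512*sqrt(3)i


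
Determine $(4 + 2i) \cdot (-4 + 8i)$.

(a1*a2 - b1*b2) + (a1*b2 + b1*a2)i
= (-16 - 16) + (32 + (-8))i
= -32 + 24i


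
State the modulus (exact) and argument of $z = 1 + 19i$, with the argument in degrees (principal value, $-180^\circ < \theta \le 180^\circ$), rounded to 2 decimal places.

|z| = sqrt(1^2 + 19^2) = sqrt(362)
arg(z) = arctan(b/a) = arctan(19/1) (quadrant-adjusted) = 86.99°


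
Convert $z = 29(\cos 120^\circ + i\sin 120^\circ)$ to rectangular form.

a = r cos θ = 29 * -1/2 = -29/2
b = r sin θ = 29 * sqrt(3)/2 = 29*sqrt(3)/2
z = -29/2 + (29*sqrt(3)/2)i


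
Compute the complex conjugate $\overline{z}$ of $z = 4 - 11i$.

If z = a + bi, then conjugate(z) = a - bi
conjugate(4 - 11i) = 4 + 11i


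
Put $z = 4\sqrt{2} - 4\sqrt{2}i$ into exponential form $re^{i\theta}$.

r = |z| = sqrt((4*sqrt(2))^2 + (-4*sqrt(2))^2) = sqrt(32 + 32) = sqrt(64) = 8
θ = arctan(b/a) = arctan(-5.6569/5.6569) (quadrant-adjusted) = -45° = -π/4
z = 8e^(-i*π/4)


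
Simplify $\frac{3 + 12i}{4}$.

Divisor is real, so divide each part by 4:
= 3/4 + 3i


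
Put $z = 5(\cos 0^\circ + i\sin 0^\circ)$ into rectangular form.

a = r cos θ = 5 * 1 = 5
b = r sin θ = 5 * 0 = 0
z = 5


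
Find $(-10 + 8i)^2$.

(a + bi)^2 = a^2 - b^2 + 2abi
= (-10)^2 - 8^2 + 2*(-10)*8i
= 36 - 160i


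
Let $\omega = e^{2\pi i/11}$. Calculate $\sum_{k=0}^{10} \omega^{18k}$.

Let ζ = ω^18 = e^(2πi·18/11). Since 11 ∤ 18, ζ ≠ 1.
Sum = Σ_{k=0}^{10} ζ^k = (ζ^11 - 1)/(ζ - 1) = (ω^{18·11} - 1)/(ζ - 1) = (1 - 1)/(ζ - 1) = 0


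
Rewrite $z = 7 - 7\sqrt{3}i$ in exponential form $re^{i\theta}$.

r = |z| = sqrt((7)^2 + (-7*sqrt(3))^2) = sqrt(49 + 147) = sqrt(196) = 14
θ = arctan(b/a) = arctan(-12.1244/7) (quadrant-adjusted) = -60° = -π/3
z = 14e^(-i*π/3)


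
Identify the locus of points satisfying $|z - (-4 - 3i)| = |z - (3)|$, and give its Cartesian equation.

|z - z1| = |z - z2| means z is equidistant from z1 and z2,
i.e. the perpendicular bisector of the segment from (-4, -3) to (3, 0) (midpoint (-1/2, -3/2)).
With z = x + yi, square both sides:
(x - (-4))^2 + (y - (-3))^2 = (x - 3)^2 + (y - 0)^2
The x^2 and y^2 terms cancel: 14x + 6y = 9 - 25 = -16
Simplify: 7x + 3y = -8
Locus: Perpendicular bisector of the segment from (-4, -3) to (3, 0): the line 7x + 3y = -8


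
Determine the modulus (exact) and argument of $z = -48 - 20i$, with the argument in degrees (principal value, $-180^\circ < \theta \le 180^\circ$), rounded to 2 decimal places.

|z| = sqrt((-48)^2 + (-20)^2) = 52
arg(z) = arctan(b/a) = arctan(-20/-48) (quadrant-adjusted) = -157.38°


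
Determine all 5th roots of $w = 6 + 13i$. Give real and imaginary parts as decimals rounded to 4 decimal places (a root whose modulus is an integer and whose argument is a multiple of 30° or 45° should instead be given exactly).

|w| = sqrt(205) ≈ 14.317821, arg(w) ≈ 65.224859°
Root modulus = sqrt(205)^(1/5) ≈ 1.702846
Root arguments: θ_k = (arg(w) + 360°k)/5 for k = 0, 1, ..., 4
Compute each root as (root modulus)(cos θ_k + i sin θ_k) using full-precision intermediates, then round to 4 decimal places.
Roots: 1.6589 + 0.3844i, 0.1471 + 1.6965i, -1.5680 + 0.6641i, -1.1162 - 1.2860i, 0.8782 - 1.4589i


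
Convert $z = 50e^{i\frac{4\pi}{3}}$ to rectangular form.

a = r cos θ = 50 * -1/2 = -25
b = r sin θ = 50 * -sqrt(3)/2 = -25*sqrt(3)
z = -25 - 25*sqrt(3)i


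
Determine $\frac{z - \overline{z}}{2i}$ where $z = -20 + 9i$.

z - conjugate(z) = 2bi
(z - conjugate(z))/(2i) = 2bi/(2i) = b = 9


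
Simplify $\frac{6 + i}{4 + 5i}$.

Multiply numerator and denominator by conjugate (4 - 5i):
= (6 + i)(4 - 5i) / (4^2 + 5^2)
= (29 - 26i) / 41
= 29/41 - (26/41)i


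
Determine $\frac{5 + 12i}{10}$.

Divisor is real, so divide each part by 10:
= 1/2 + (6/5)i


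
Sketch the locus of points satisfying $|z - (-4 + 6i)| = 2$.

|z - z0| = r describes a circle centered at z0 with radius r
Here z0 = -4 + 6i and r = 2
Locus: Circle centered at (-4, 6) with radius 2


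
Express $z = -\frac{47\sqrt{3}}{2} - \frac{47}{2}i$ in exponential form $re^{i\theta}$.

r = |z| = sqrt((-47*sqrt(3)/2)^2 + (-47/2)^2) = sqrt(6627/4 + 2209/4) = sqrt(2209) = 47
θ = arctan(b/a) = arctan(-23.5/-40.7032) (quadrant-adjusted) = -150° = -5π/6
z = 47e^(-i*5π/6)


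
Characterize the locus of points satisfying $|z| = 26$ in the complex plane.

|z| = 26 means sqrt(x^2 + y^2) = 26
This is a circle of radius 26 centered at the origin


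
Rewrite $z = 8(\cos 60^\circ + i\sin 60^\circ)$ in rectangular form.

a = r cos θ = 8 * 1/2 = 4
b = r sin θ = 8 * sqrt(3)/2 = 4*sqrt(3)
z = 4 + 4*sqrt(3)i


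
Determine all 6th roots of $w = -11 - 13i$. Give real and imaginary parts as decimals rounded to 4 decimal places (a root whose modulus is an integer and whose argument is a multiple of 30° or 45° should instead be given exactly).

|w| = sqrt(290) ≈ 17.029386, arg(w) ≈ 229.763642°
Root modulus = sqrt(290)^(1/6) ≈ 1.603983
Root arguments: θ_k = (arg(w) + 360°k)/6 for k = 0, 1, ..., 5
Compute each root as (root modulus)(cos θ_k + i sin θ_k) using full-precision intermediates, then round to 4 decimal places.
Roots: 1.2589 + 0.9940i, -0.2314 + 1.5872i, -1.4903 + 0.5932i, -1.2589 - 0.9940i, 0.2314 - 1.5872i, 1.4903 - 0.5932i


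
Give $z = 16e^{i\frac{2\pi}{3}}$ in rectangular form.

a = r cos θ = 16 * -1/2 = -8
b = r sin θ = 16 * sqrt(3)/2 = 8*sqrt(3)
z = -8 + 8*sqrt(3)i


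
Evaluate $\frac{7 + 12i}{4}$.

Divisor is real, so divide each part by 4:
= 7/4 + 3i


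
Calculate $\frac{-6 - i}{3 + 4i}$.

Multiply numerator and denominator by conjugate (3 - 4i):
= (-6 - i)(3 - 4i) / (3^2 + 4^2)
= (-22 + 21i) / 25
= -22/25 + (21/25)i


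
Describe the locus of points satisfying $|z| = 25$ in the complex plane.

|z| = 25 means sqrt(x^2 + y^2) = 25
This is a circle of radius 25 centered at the origin


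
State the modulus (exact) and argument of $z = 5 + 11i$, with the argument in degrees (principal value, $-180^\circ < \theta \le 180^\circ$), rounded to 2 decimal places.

|z| = sqrt(5^2 + 11^2) = sqrt(146)
arg(z) = arctan(b/a) = arctan(11/5) (quadrant-adjusted) = 65.56°


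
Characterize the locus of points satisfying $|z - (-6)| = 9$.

|z - z0| = r describes a circle centered at z0 with radius r
Here z0 = -6 and r = 9
Locus: Circle centered at (-6, 0) with radius 9


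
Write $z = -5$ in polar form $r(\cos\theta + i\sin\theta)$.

r = |z| = sqrt(a^2 + b^2) = sqrt((-5)^2 + (0)^2) = sqrt(25 + 0) = sqrt(25) = 5
b = 0 and a < 0, so z lies on the negative real axis: θ = 180°
z = 5(cos 180° + i sin 180°)


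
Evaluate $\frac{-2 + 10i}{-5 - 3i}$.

Multiply numerator and denominator by conjugate (-5 + 3i):
= (-2 + 10i)(-5 + 3i) / ((-5)^2 + (-3)^2)
= (-20 - 56i) / 34
Divide through by 2: (-10 - 28i) / 17
= -10/17 - (28/17)i


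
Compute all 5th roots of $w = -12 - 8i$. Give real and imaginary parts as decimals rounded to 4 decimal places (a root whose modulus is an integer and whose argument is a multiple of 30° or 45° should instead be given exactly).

|w| = sqrt(208) ≈ 14.422205, arg(w) ≈ 213.690068°
Root modulus = sqrt(208)^(1/5) ≈ 1.705322
Root arguments: θ_k = (arg(w) + 360°k)/5 for k = 0, 1, ..., 4
Compute each root as (root modulus)(cos θ_k + i sin θ_k) using full-precision intermediates, then round to 4 decimal places.
Roots: 1.2525 + 1.1573i, -0.7136 + 1.5488i, -1.6935 - 0.2001i, -0.3330 - 1.6725i, 1.4877 - 0.8336i


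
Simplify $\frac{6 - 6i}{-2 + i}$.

Multiply numerator and denominator by conjugate (-2 - i):
= (6 - 6i)(-2 - i) / ((-2)^2 + 1^2)
= (-18 + 6i) / 5
= -18/5 + (6/5)i


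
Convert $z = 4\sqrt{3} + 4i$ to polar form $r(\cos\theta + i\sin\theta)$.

r = |z| = sqrt(a^2 + b^2) = sqrt((4*sqrt(3))^2 + (4)^2) = sqrt(48 + 16) = sqrt(64) = 8
θ = arctan(b/a) = arctan(4/6.9282) (quadrant-adjusted) = 30°
z = 8(cos 30° + i sin 30°)


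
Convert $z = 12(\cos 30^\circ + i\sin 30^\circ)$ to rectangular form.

a = r cos θ = 12 * sqrt(3)/2 = 6*sqrt(3)
b = r sin θ = 12 * 1/2 = 6
z = 6*sqrt(3) + 6i


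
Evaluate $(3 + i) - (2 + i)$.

(3 - 2) + (1 - 1)i = 1


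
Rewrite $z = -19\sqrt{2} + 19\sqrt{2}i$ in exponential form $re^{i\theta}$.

r = |z| = sqrt((-19*sqrt(2))^2 + (19*sqrt(2))^2) = sqrt(722 + 722) = sqrt(1444) = 38
θ = arctan(b/a) = arctan(26.8701/-26.8701) (quadrant-adjusted) = 135° = 3π/4
z = 38e^(i*3π/4)


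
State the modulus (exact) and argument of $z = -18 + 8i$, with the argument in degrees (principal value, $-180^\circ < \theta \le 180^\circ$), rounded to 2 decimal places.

|z| = sqrt((-18)^2 + 8^2) = sqrt(388)
arg(z) = arctan(b/a) = arctan(8/-18) (quadrant-adjusted) = 156.04°


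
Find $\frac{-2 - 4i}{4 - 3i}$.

Multiply numerator and denominator by conjugate (4 + 3i):
= (-2 - 4i)(4 + 3i) / (4^2 + (-3)^2)
= (4 - 22i) / 25
= 4/25 - (22/25)i


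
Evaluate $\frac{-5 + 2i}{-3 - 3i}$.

Multiply numerator and denominator by conjugate (-3 + 3i):
= (-5 + 2i)(-3 + 3i) / ((-3)^2 + (-3)^2)
= (9 - 21i) / 18
Divide through by 3: (3 - 7i) / 6
= 1/2 - (7/6)i


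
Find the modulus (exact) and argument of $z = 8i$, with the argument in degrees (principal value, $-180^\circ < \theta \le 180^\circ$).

|z| = sqrt(0^2 + 8^2) = 8
a = 0 and b > 0, so z lies on the positive imaginary axis: arg(z) = 90°


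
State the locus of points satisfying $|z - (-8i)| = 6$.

|z - z0| = r describes a circle centered at z0 with radius r
Here z0 = -8i and r = 6
Locus: Circle centered at (0, -8) with radius 6


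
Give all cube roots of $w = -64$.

|w| = 64, arg(w) = 180°
Root modulus = 64^(1/3) = 4
Root arguments: θ_k = (180° + 360°k)/3 for k = 0, 1, ..., 2
Roots: 2 + 2*sqrt(3)i, -4, 2 - 2*sqrt(3)i


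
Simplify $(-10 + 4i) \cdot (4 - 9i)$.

(a1*a2 - b1*b2) + (a1*b2 + b1*a2)i
= (-40 - (-36)) + (90 + 16)i
= -4 + 106i


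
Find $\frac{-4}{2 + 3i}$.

Multiply numerator and denominator by conjugate (2 - 3i):
= (-4)(2 - 3i) / (2^2 + 3^2)
= (-8 + 12i) / 13
= -8/13 + (12/13)i


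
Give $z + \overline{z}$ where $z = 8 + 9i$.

z + conjugate(z) = (a + bi) + (a - bi) = 2a
= 2 * 8 = 16


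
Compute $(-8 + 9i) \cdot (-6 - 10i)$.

(a1*a2 - b1*b2) + (a1*b2 + b1*a2)i
= (48 - (-90)) + (80 + (-54))i
= 138 + 26i


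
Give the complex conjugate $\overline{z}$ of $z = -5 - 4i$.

If z = a + bi, then conjugate(z) = a - bi
conjugate(-5 - 4i) = -5 + 4i


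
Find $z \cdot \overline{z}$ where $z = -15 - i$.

z * conjugate(z) = |z|^2 = a^2 + b^2
= (-15)^2 + (-1)^2 = 226


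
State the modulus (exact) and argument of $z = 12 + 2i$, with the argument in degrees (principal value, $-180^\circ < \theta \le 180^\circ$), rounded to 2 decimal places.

|z| = sqrt(12^2 + 2^2) = sqrt(148)
arg(z) = arctan(b/a) = arctan(2/12) (quadrant-adjusted) = 9.46°


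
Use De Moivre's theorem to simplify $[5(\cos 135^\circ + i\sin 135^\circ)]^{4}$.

By De Moivre: z^n = r^n(cos(nθ) + i sin(nθ))
= 5^4(cos(4*135°) + i sin(4*135°))
= 625(cos 180° + i sin 180°)
= -625


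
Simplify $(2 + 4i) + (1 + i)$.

(2 + 1) + (4 + 1)i = 3 + 5i


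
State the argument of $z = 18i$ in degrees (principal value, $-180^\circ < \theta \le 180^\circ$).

a = 0 and b > 0, so z lies on the positive imaginary axis: θ = 90°


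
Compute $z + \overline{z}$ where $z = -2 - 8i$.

z + conjugate(z) = (a + bi) + (a - bi) = 2a
= 2 * (-2) = -4


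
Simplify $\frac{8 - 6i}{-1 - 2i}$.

Multiply numerator and denominator by conjugate (-1 + 2i):
= (8 - 6i)(-1 + 2i) / ((-1)^2 + (-2)^2)
= (4 + 22i) / 5
= 4/5 + (22/5)i


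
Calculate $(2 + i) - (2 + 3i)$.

(2 - 2) + (1 - 3)i = -2i


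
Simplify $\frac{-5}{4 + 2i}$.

Multiply numerator and denominator by conjugate (4 - 2i):
= (-5)(4 - 2i) / (4^2 + 2^2)
= (-20 + 10i) / 20
Divide through by 10: (-2 + i) / 2
= -1 + (1/2)i


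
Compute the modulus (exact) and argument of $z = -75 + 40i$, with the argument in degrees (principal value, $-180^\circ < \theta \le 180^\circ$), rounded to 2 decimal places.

|z| = sqrt((-75)^2 + 40^2) = 85
arg(z) = arctan(b/a) = arctan(40/-75) (quadrant-adjusted) = 151.93°


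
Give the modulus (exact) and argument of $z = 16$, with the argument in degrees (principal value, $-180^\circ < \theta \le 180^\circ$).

|z| = sqrt(16^2 + 0^2) = 16
b = 0 and a > 0, so z lies on the positive real axis: arg(z) = 0°


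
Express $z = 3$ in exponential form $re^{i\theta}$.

r = |z| = sqrt((3)^2 + (0)^2) = sqrt(9 + 0) = sqrt(9) = 3
b = 0 and a > 0, so z lies on the positive real axis: θ = 0
z = 3e^(i*0) = 3


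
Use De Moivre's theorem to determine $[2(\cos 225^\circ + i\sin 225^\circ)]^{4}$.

By De Moivre: z^n = r^n(cos(nθ) + i sin(nθ))
= 2^4(cos(4*225°) + i sin(4*225°))
= 16(cos 180° + i sin 180°)
= -16


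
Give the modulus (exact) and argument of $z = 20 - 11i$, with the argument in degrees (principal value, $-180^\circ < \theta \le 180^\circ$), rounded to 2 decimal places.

|z| = sqrt(20^2 + (-11)^2) = sqrt(521)
arg(z) = arctan(b/a) = arctan(-11/20) (quadrant-adjusted) = -28.81°


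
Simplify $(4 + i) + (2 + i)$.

(4 + 2) + (1 + 1)i = 6 + 2i


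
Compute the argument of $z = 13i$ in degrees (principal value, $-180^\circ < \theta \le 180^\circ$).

a = 0 and b > 0, so z lies on the positive imaginary axis: θ = 90°


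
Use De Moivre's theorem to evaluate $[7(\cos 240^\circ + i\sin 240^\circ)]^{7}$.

By De Moivre: z^n = r^n(cos(nθ) + i sin(nθ))
= 7^7(cos(7*240°) + i sin(7*240°))
= 823543(cos 240° + i sin 240°)
= -823543/2 - (823543*sqrt(3)/2)i


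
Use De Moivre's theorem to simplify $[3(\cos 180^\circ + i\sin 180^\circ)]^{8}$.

By De Moivre: z^n = r^n(cos(nθ) + i sin(nθ))
= 3^8(cos(8*180°) + i sin(8*180°))
= 6561(cos 0° + i sin 0°)
= 6561


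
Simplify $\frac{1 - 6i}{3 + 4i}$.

Multiply numerator and denominator by conjugate (3 - 4i):
= (1 - 6i)(3 - 4i) / (3^2 + 4^2)
= (-21 - 22i) / 25
= -21/25 - (22/25)i


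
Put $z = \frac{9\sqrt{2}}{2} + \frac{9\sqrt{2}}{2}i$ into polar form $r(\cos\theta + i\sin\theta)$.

r = |z| = sqrt(a^2 + b^2) = sqrt((9*sqrt(2)/2)^2 + (9*sqrt(2)/2)^2) = sqrt(81/2 + 81/2) = sqrt(81) = 9
θ = arctan(b/a) = arctan(6.364/6.364) (quadrant-adjusted) = 45°
z = 9(cos 45° + i sin 45°)


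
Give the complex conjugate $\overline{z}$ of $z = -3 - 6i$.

If z = a + bi, then conjugate(z) = a - bi
conjugate(-3 - 6i) = -3 + 6i


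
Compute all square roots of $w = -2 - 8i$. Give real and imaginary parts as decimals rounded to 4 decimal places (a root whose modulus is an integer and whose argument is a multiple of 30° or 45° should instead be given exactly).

|w| = sqrt(68) ≈ 8.246211, arg(w) ≈ 255.963757°
Root modulus = sqrt(68)^(1/2) ≈ 2.871622
Root arguments: θ_k = (arg(w) + 360°k)/2 for k = 0, 1, ..., 1
Compute each root as (root modulus)(cos θ_k + i sin θ_k) using full-precision intermediates, then round to 4 decimal places.
Roots: -1.7672 + 2.2634i, 1.7672 - 2.2634i
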